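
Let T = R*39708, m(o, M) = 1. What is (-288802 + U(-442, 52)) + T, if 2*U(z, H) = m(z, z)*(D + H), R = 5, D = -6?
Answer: -90239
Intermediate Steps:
U(z, H) = -3 + H/2 (U(z, H) = (1*(-6 + H))/2 = (-6 + H)/2 = -3 + H/2)
T = 198540 (T = 5*39708 = 198540)
(-288802 + U(-442, 52)) + T = (-288802 + (-3 + (½)*52)) + 198540 = (-288802 + (-3 + 26)) + 198540 = (-288802 + 23) + 198540 = -288779 + 198540 = -90239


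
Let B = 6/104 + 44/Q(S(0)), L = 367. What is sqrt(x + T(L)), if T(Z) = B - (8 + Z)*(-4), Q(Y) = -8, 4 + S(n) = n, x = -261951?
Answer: I*sqrt(176068555)/26 ≈ 510.35*I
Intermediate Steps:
S(n) = -4 + n
B = -283/52 (B = 6/104 + 44/(-8) = 6*(1/104) + 44*(-1/8) = 3/52 - 11/2 = -283/52 ≈ -5.4423)
T(Z) = 1381/52 + 4*Z (T(Z) = -283/52 - (8 + Z)*(-4) = -283/52 - (-32 - 4*Z) = -283/52 + (32 + 4*Z) = 1381/52 + 4*Z)
sqrt(x + T(L)) = sqrt(-261951 + (1381/52 + 4*367)) = sqrt(-261951 + (1381/52 + 1468)) = sqrt(-261951 + 77717/52) = sqrt(-13543735/52) = I*sqrt(176068555)/26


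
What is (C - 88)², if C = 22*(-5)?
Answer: 39204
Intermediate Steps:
C = -110
(C - 88)² = (-110 - 88)² = (-198)² = 39204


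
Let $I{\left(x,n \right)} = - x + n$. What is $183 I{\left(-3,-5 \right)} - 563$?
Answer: $-929$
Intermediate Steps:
$I{\left(x,n \right)} = n - x$
$183 I{\left(-3,-5 \right)} - 563 = 183 \left(-5 - -3\right) - 563 = 183 \left(-5 + 3\right) - 563 = 183 \left(-2\right) - 563 = -366 - 563 = -929$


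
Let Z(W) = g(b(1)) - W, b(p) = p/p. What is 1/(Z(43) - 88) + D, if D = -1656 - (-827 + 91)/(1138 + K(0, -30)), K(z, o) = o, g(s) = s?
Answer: -59608917/36010 ≈ -1655.3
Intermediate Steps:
b(p) = 1
Z(W) = 1 - W
D = -458528/277 (D = -1656 - (-827 + 91)/(1138 - 30) = -1656 - (-736)/1108 = -1656 - 1*(-184/277) = -1656 + 184/277 = -458528/277 ≈ -1655.3)
1/(Z(43) - 88) + D = 1/((1 - 1*43) - 88) - 458528/277 = 1/((1 - 43) - 88) - 458528/277 = 1/(-42 - 88) - 458528/277 = 1/(-130) - 458528/277 = -1/130 - 458528/277 = -59608917/36010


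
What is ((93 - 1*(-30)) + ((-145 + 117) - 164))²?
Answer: 4761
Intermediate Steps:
((93 - 1*(-30)) + ((-145 + 117) - 164))² = ((93 + 30) + (-28 - 164))² = (123 - 192)² = (-69)² = 4761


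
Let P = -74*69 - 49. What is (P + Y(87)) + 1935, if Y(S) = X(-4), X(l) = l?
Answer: -3224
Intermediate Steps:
Y(S) = -4
P = -5155 (P = -5106 - 49 = -5155)
(P + Y(87)) + 1935 = (-5155 - 4) + 1935 = -5159 + 1935 = -3224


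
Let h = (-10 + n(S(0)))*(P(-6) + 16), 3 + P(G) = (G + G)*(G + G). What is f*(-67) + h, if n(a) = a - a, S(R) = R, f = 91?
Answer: -7667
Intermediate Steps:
P(G) = -3 + 4*G² (P(G) = -3 + (G + G)*(G + G) = -3 + (2*G)*(2*G) = -3 + 4*G²)
n(a) = 0
h = -1570 (h = (-10 + 0)*((-3 + 4*(-6)²) + 16) = -10*((-3 + 4*36) + 16) = -10*((-3 + 144) + 16) = -10*(141 + 16) = -10*157 = -1570)
f*(-67) + h = 91*(-67) - 1570 = -6097 - 1570 = -7667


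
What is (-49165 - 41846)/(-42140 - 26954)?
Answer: 91011/69094 ≈ 1.3172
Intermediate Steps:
(-49165 - 41846)/(-42140 - 26954) = -91011/(-69094) = -91011*(-1/69094) = 91011/69094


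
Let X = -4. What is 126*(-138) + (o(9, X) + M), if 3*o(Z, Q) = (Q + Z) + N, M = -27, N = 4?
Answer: -17412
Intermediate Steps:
o(Z, Q) = 4/3 + Q/3 + Z/3 (o(Z, Q) = ((Q + Z) + 4)/3 = (4 + Q + Z)/3 = 4/3 + Q/3 + Z/3)
126*(-138) + (o(9, X) + M) = 126*(-138) + ((4/3 + (⅓)*(-4) + (⅓)*9) - 27) = -17388 + ((4/3 - 4/3 + 3) - 27) = -17388 + (3 - 27) = -17388 - 24 = -17412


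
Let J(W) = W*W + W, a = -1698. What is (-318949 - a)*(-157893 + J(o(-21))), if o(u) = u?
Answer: 49958466723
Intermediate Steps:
J(W) = W + W² (J(W) = W² + W = W + W²)
(-318949 - a)*(-157893 + J(o(-21))) = (-318949 - 1*(-1698))*(-157893 - 21*(1 - 21)) = (-318949 + 1698)*(-157893 - 21*(-20)) = -317251*(-157893 + 420) = -317251*(-157473) = 49958466723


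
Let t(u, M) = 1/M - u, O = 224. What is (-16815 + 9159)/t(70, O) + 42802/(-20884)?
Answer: 17571898969/163720118 ≈ 107.33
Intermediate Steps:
(-16815 + 9159)/t(70, O) + 42802/(-20884) = (-16815 + 9159)/(1/224 - 1*70) + 42802/(-20884) = -7656/(1/224 - 70) + 42802*(-1/20884) = -7656/(-15679/224) - 21401/10442 = -7656*(-224/15679) - 21401/10442 = 1714944/15679 - 21401/10442 = 17571898969/163720118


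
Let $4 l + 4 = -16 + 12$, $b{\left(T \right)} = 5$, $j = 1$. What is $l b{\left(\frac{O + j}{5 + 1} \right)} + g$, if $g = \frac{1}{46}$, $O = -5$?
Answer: $- \frac{459}{46} \approx -9.9783$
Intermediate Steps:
$l = -2$ ($l = -1 + \frac{-16 + 12}{4} = -1 + \frac{1}{4} \left(-4\right) = -1 - 1 = -2$)
$g = \frac{1}{46} \approx 0.021739$
$l b{\left(\frac{O + j}{5 + 1} \right)} + g = \left(-2\right) 5 + \frac{1}{46} = -10 + \frac{1}{46} = - \frac{459}{46}$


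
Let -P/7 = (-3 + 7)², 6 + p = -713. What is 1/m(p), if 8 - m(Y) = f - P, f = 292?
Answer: -1/396 ≈ -0.0025253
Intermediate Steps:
p = -719 (p = -6 - 713 = -719)
P = -112 (P = -7*(-3 + 7)² = -7*4² = -7*16 = -112)
m(Y) = -396 (m(Y) = 8 - (292 - 1*(-112)) = 8 - (292 + 112) = 8 - 1*404 = 8 - 404 = -396)
1/m(p) = 1/(-396) = -1/396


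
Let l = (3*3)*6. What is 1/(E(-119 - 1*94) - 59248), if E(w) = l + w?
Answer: -1/59407 ≈ -1.6833e-5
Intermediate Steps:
l = 54 (l = 9*6 = 54)
E(w) = 54 + w
1/(E(-119 - 1*94) - 59248) = 1/((54 + (-119 - 1*94)) - 59248) = 1/((54 + (-119 - 94)) - 59248) = 1/((54 - 213) - 59248) = 1/(-159 - 59248) = 1/(-59407) = -1/59407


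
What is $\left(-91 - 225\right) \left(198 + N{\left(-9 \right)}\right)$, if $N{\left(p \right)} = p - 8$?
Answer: $-57196$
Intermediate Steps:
$N{\left(p \right)} = -8 + p$
$\left(-91 - 225\right) \left(198 + N{\left(-9 \right)}\right) = \left(-91 - 225\right) \left(198 - 17\right) = - 316 \left(198 - 17\right) = \left(-316\right) 181 = -57196$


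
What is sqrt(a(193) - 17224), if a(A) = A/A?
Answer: I*sqrt(17223) ≈ 131.24*I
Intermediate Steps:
a(A) = 1
sqrt(a(193) - 17224) = sqrt(1 - 17224) = sqrt(-17223) = I*sqrt(17223)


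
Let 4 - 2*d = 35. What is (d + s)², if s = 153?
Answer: 75625/4 ≈ 18906.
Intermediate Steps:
d = -31/2 (d = 2 - ½*35 = 2 - 35/2 = -31/2 ≈ -15.500)
(d + s)² = (-31/2 + 153)² = (275/2)² = 75625/4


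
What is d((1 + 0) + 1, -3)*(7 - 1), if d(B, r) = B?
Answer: 12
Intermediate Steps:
d((1 + 0) + 1, -3)*(7 - 1) = ((1 + 0) + 1)*(7 - 1) = (1 + 1)*6 = 2*6 = 12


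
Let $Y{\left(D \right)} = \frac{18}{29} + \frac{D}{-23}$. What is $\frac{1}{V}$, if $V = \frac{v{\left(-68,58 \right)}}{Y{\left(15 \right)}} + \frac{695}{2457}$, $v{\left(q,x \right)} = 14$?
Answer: $- \frac{2457}{1091851} \approx -0.0022503$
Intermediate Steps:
$Y{\left(D \right)} = \frac{18}{29} - \frac{D}{23}$ ($Y{\left(D \right)} = 18 \cdot \frac{1}{29} + D \left(- \frac{1}{23}\right) = \frac{18}{29} - \frac{D}{23}$)
$V = - \frac{1091851}{2457}$ ($V = \frac{14}{\frac{18}{29} - \frac{15}{23}} + \frac{695}{2457} = \frac{14}{\frac{18}{29} - \frac{15}{23}} + 695 \cdot \frac{1}{2457} = \frac{14}{- \frac{21}{667}} + \frac{695}{2457} = 14 \left(- \frac{667}{21}\right) + \frac{695}{2457} = - \frac{1334}{3} + \frac{695}{2457} = - \frac{1091851}{2457} \approx -444.38$)
$\frac{1}{V} = \frac{1}{- \frac{1091851}{2457}} = - \frac{2457}{1091851}$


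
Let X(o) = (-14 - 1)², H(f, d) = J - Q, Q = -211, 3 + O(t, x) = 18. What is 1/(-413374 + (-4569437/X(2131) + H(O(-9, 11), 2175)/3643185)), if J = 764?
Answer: -4203675/1823060739796 ≈ -2.3058e-6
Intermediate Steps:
O(t, x) = 15 (O(t, x) = -3 + 18 = 15)
H(f, d) = 975 (H(f, d) = 764 - 1*(-211) = 764 + 211 = 975)
X(o) = 225 (X(o) = (-15)² = 225)
1/(-413374 + (-4569437/X(2131) + H(O(-9, 11), 2175)/3643185)) = 1/(-413374 + (-4569437/225 + 975/3643185)) = 1/(-413374 + (-4569437*1/225 + 975*(1/3643185))) = 1/(-413374 + (-4569437/225 + 5/18683)) = 1/(-413374 - 85370790346/4203675) = 1/(-1823060739796/4203675) = -4203675/1823060739796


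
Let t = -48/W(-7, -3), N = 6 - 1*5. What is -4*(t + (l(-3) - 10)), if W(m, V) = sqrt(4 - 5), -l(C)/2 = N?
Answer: 48 - 192*I ≈ 48.0 - 192.0*I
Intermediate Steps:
N = 1 (N = 6 - 5 = 1)
l(C) = -2 (l(C) = -2*1 = -2)
W(m, V) = I (W(m, V) = sqrt(-1) = I)
t = 48*I (t = -48*(-I) = -(-48)*I = 48*I ≈ 48.0*I)
-4*(t + (l(-3) - 10)) = -4*(48*I + (-2 - 10)) = -4*(48*I - 12) = -4*(-12 + 48*I) = 48 - 192*I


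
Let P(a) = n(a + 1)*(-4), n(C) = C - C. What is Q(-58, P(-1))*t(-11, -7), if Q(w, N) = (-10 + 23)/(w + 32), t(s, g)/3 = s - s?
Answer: 0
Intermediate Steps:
n(C) = 0
t(s, g) = 0 (t(s, g) = 3*(s - s) = 3*0 = 0)
P(a) = 0 (P(a) = 0*(-4) = 0)
Q(w, N) = 13/(32 + w)
Q(-58, P(-1))*t(-11, -7) = (13/(32 - 58))*0 = (13/(-26))*0 = (13*(-1/26))*0 = -½*0 = 0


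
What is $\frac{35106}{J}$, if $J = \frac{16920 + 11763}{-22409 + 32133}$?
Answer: $\frac{113790248}{9561} \approx 11902.0$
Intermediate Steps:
$J = \frac{28683}{9724} \approx 2.9497$
$\frac{35106}{J} = \frac{35106}{\frac{28683}{9724}} = 35106 \cdot \frac{9724}{28683} = \frac{113790248}{9561}$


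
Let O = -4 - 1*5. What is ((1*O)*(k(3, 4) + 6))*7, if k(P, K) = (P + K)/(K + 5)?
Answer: -427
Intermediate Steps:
k(P, K) = (K + P)/(5 + K)
O = -9 (O = -4 - 5 = -9)
((1*O)*(k(3, 4) + 6))*7 = ((1*(-9))*((4 + 3)/(5 + 4) + 6))*7 = -9*(7/9 + 6)*7 = -9*61/9*7 = -61*7 = -427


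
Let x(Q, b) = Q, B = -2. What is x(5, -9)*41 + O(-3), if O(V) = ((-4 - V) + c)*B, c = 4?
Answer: 199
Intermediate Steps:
O(V) = 2*V (O(V) = ((-4 - V) + 4)*(-2) = -V*(-2) = 2*V)
x(5, -9)*41 + O(-3) = 5*41 + 2*(-3) = 205 - 6 = 199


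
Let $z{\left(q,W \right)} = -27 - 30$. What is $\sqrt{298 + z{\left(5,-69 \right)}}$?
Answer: $\sqrt{241} \approx 15.524$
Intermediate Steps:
$z{\left(q,W \right)} = -57$ ($z{\left(q,W \right)} = -27 - 30 = -57$)
$\sqrt{298 + z{\left(5,-69 \right)}} = \sqrt{298 - 57} = \sqrt{241}$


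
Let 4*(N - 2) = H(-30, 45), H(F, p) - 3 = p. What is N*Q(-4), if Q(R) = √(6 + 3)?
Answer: 42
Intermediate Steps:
H(F, p) = 3 + p
Q(R) = 3 (Q(R) = √9 = 3)
N = 14 (N = 2 + (3 + 45)/4 = 2 + (¼)*48 = 2 + 12 = 14)
N*Q(-4) = 14*3 = 42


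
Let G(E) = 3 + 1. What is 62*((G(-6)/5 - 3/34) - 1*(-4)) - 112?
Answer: 15311/85 ≈ 180.13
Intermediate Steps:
G(E) = 4
62*((G(-6)/5 - 3/34) - 1*(-4)) - 112 = 62*((4/5 - 3/34) - 1*(-4)) - 112 = 62*((4*(⅕) - 3*1/34) + 4) - 112 = 62*((⅘ - 3/34) + 4) - 112 = 62*(121/170 + 4) - 112 = 62*(801/170) - 112 = 24831/85 - 112 = 15311/85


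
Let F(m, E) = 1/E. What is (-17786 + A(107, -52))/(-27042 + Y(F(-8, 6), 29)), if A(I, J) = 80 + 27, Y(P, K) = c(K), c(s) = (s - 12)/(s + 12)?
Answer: 724839/1108705 ≈ 0.65377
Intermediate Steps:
c(s) = (-12 + s)/(12 + s)
Y(P, K) = (-12 + K)/(12 + K)
A(I, J) = 107
(-17786 + A(107, -52))/(-27042 + Y(F(-8, 6), 29)) = (-17786 + 107)/(-27042 + (-12 + 29)/(12 + 29)) = -17679/(-27042 + 17/41) = -17679/(-1108705/41) = -17679*(-41/1108705) = 724839/1108705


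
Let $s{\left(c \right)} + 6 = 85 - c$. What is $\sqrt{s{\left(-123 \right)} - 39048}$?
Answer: $i \sqrt{38846} \approx 197.09 i$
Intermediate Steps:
$s{\left(c \right)} = 79 - c$ ($s{\left(c \right)} = -6 - \left(-85 + c\right) = 79 - c$)
$\sqrt{s{\left(-123 \right)} - 39048} = \sqrt{\left(79 - -123\right) - 39048} = \sqrt{\left(79 + 123\right) - 39048} = \sqrt{202 - 39048} = \sqrt{-38846} = i \sqrt{38846}$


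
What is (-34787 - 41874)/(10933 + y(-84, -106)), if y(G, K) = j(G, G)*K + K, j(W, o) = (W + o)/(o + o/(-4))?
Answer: -229983/31633 ≈ -7.2703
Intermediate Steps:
j(W, o) = 4*(W + o)/(3*o) (j(W, o) = (W + o)/(o + o*(-¼)) = (W + o)/(o - o/4) = (W + o)/((3*o/4)) = (W + o)*(4/(3*o)) = 4*(W + o)/(3*o))
y(G, K) = 11*K/3 (y(G, K) = (4*(G + G)/(3*G))*K + K = (4*(2*G)/(3*G))*K + K = 8*K/3 + K = 11*K/3)
(-34787 - 41874)/(10933 + y(-84, -106)) = (-34787 - 41874)/(10933 + (11/3)*(-106)) = -76661/(10933 - 1166/3) = -76661/31633/3 = -76661*3/31633 = -229983/31633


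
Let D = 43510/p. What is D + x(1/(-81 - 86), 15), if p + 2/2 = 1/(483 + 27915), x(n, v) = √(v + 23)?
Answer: -1235596980/28397 + √38 ≈ -43505.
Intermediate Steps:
x(n, v) = √(23 + v)
p = -28397/28398 (p = -1 + 1/(483 + 27915) = -1 + 1/28398 = -28397/28398 ≈ -0.99996)
D = -1235596980/28397 (D = 43510/(-28397/28398) = 43510*(-28398/28397) = -1235596980/28397 ≈ -43512.)
D + x(1/(-81 - 86), 15) = -1235596980/28397 + √(23 + 15) = -1235596980/28397 + √38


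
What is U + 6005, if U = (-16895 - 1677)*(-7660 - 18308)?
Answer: 482283701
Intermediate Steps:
U = 482277696 (U = -18572*(-25968) = 482277696)
U + 6005 = 482277696 + 6005 = 482283701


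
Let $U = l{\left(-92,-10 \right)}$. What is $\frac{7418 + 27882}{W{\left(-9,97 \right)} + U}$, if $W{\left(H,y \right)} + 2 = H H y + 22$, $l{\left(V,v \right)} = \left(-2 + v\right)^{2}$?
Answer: $\frac{35300}{8021} \approx 4.4009$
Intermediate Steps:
$U = 144$ ($U = \left(-2 - 10\right)^{2} = \left(-12\right)^{2} = 144$)
$W{\left(H,y \right)} = 20 + y H^{2}$ ($W{\left(H,y \right)} = -2 + \left(H H y + 22\right) = -2 + \left(H^{2} y + 22\right) = -2 + \left(y H^{2} + 22\right) = -2 + \left(22 + y H^{2}\right) = 20 + y H^{2}$)
$\frac{7418 + 27882}{W{\left(-9,97 \right)} + U} = \frac{7418 + 27882}{\left(20 + 97 \left(-9\right)^{2}\right) + 144} = \frac{35300}{\left(20 + 97 \cdot 81\right) + 144} = \frac{35300}{\left(20 + 7857\right) + 144} = \frac{35300}{7877 + 144} = \frac{35300}{8021}$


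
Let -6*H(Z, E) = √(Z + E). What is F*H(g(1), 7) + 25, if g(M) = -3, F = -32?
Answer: 107/3 ≈ 35.667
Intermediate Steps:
H(Z, E) = -√(E + Z)/6 (H(Z, E) = -√(Z + E)/6 = -√(E + Z)/6)
F*H(g(1), 7) + 25 = -(-16)*√(7 - 3)/3 + 25 = -(-16)*√4/3 + 25 = -(-16)*2/3 + 25 = -32*(-⅓) + 25 = 32/3 + 25 = 107/3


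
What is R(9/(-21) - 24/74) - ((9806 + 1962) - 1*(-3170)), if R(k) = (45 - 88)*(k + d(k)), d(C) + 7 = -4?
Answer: -3738050/259 ≈ -14433.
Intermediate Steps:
d(C) = -11 (d(C) = -7 - 4 = -11)
R(k) = 473 - 43*k (R(k) = (45 - 88)*(k - 11) = -43*(-11 + k) = 473 - 43*k)
R(9/(-21) - 24/74) - ((9806 + 1962) - 1*(-3170)) = (473 - 43*(9/(-21) - 24/74)) - ((9806 + 1962) - 1*(-3170)) = (473 - 43*(9*(-1/21) - 24*1/74)) - (11768 + 3170) = (473 - 43*(-3/7 - 12/37)) - 1*14938 = (473 - 43*(-195/259)) - 14938 = (473 + 8385/259) - 14938 = 130892/259 - 14938 = -3738050/259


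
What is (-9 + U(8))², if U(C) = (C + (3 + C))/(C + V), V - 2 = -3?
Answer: 1936/49 ≈ 39.510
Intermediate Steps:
V = -1 (V = 2 - 3 = -1)
U(C) = (3 + 2*C)/(-1 + C) (U(C) = (C + (3 + C))/(C - 1) = (3 + 2*C)/(-1 + C))
(-9 + U(8))² = (-9 + (3 + 2*8)/(-1 + 8))² = (-9 + (3 + 16)/7)² = (-9 + (⅐)*19)² = (-9 + 19/7)² = (-44/7)² = 1936/49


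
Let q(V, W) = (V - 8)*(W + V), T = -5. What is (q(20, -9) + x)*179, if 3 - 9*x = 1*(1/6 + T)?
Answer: 1284325/54 ≈ 23784.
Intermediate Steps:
q(V, W) = (-8 + V)*(V + W)
x = 47/54 (x = 1/3 - (1/6 - 5)/9 = 1/3 - (-29)/(9*6) = 1/3 - 1/9*(-29/6) = 1/3 + 29/54 = 47/54 ≈ 0.87037)
(q(20, -9) + x)*179 = ((20**2 - 8*20 - 8*(-9) + 20*(-9)) + 47/54)*179 = ((400 - 160 + 72 - 180) + 47/54)*179 = (132 + 47/54)*179 = (7175/54)*179 = 1284325/54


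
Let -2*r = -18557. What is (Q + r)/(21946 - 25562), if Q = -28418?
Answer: 38279/7232 ≈ 5.2930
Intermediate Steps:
r = 18557/2 (r = -½*(-18557) = 18557/2 ≈ 9278.5)
(Q + r)/(21946 - 25562) = (-28418 + 18557/2)/(21946 - 25562) = -38279/2/(-3616) = -38279/2*(-1/3616) = 38279/7232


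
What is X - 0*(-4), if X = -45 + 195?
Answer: 150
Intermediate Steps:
X = 150
X - 0*(-4) = 150 - 0*(-4) = 150 - 1*0 = 150 + 0 = 150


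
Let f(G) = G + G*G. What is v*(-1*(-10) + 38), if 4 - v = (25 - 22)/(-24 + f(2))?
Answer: 200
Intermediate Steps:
f(G) = G + G²
v = 25/6 (v = 4 - (25 - 22)/(-24 + 2*(1 + 2)) = 4 - 3/(-24 + 2*3) = 4 - 3/(-24 + 6) = 4 - 3/(-18) = 4 - 3*(-1)/18 = 4 - 1*(-⅙) = 4 + ⅙ = 25/6 ≈ 4.1667)
v*(-1*(-10) + 38) = 25*(-1*(-10) + 38)/6 = 25*(10 + 38)/6 = (25/6)*48 = 200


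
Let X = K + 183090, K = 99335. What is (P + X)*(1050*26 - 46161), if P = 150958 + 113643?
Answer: -10317457386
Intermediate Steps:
P = 264601
X = 282425 (X = 99335 + 183090 = 282425)
(P + X)*(1050*26 - 46161) = (264601 + 282425)*(1050*26 - 46161) = 547026*(27300 - 46161) = 547026*(-18861) = -10317457386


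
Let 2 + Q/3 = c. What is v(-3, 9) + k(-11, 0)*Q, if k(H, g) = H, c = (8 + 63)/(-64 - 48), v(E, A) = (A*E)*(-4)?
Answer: 21831/112 ≈ 194.92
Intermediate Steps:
v(E, A) = -4*A*E
c = -71/112 (c = 71/(-112) = 71*(-1/112) = -71/112 ≈ -0.63393)
Q = -885/112 (Q = -6 + 3*(-71/112) = -6 - 213/112 = -885/112 ≈ -7.9018)
v(-3, 9) + k(-11, 0)*Q = -4*9*(-3) - 11*(-885/112) = 108 + 9735/112 = 21831/112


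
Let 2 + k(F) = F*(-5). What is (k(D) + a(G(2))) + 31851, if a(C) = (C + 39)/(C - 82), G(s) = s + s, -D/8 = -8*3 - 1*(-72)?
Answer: 2633939/78 ≈ 33768.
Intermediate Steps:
D = -384 (D = -8*(-8*3 - 1*(-72)) = -8*(-24 + 72) = -8*48 = -384)
G(s) = 2*s
k(F) = -2 - 5*F (k(F) = -2 + F*(-5) = -2 - 5*F)
a(C) = (39 + C)/(-82 + C)
(k(D) + a(G(2))) + 31851 = ((-2 - 5*(-384)) + (39 + 2*2)/(-82 + 2*2)) + 31851 = ((-2 + 1920) + (39 + 4)/(-82 + 4)) + 31851 = (1918 + 43/(-78)) + 31851 = (1918 - 1/78*43) + 31851 = (1918 - 43/78) + 31851 = 149561/78 + 31851 = 2633939/78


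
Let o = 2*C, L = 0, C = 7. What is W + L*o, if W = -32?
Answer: -32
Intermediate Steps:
o = 14 (o = 2*7 = 14)
W + L*o = -32 + 0*14 = -32 + 0 = -32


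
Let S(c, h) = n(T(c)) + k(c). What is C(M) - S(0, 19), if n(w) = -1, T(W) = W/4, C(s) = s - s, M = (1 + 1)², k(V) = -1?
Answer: 2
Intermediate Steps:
M = 4 (M = 2² = 4)
C(s) = 0
T(W) = W/4 (T(W) = W*(¼) = W/4)
S(c, h) = -2 (S(c, h) = -1 - 1 = -2)
C(M) - S(0, 19) = 0 - 1*(-2) = 0 + 2 = 2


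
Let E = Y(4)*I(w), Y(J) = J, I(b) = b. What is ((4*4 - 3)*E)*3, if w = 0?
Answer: 0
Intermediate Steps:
E = 0 (E = 4*0 = 0)
((4*4 - 3)*E)*3 = ((4*4 - 3)*0)*3 = ((16 - 3)*0)*3 = (13*0)*3 = 0*3 = 0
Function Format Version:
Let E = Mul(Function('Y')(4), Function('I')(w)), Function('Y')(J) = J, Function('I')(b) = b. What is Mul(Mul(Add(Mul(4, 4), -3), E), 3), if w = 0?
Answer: 0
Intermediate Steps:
E = 0 (E = Mul(4, 0) = 0)
Mul(Mul(Add(Mul(4, 4), -3), E), 3) = Mul(Mul(Add(Mul(4, 4), -3), 0), 3) = Mul(Mul(Add(16, -3), 0), 3) = Mul(Mul(13, 0), 3) = Mul(0, 3) = 0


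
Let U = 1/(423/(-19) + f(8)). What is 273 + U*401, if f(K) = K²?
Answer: 224108/793 ≈ 282.61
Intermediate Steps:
U = 19/793 (U = 1/(423/(-19) + 8²) = 1/(423*(-1/19) + 64) = 1/(-423/19 + 64) = 1/(793/19) = 19/793 ≈ 0.023960)
273 + U*401 = 273 + (19/793)*401 = 273 + 7619/793 = 224108/793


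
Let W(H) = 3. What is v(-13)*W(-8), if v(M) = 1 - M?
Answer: 42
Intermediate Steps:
v(-13)*W(-8) = (1 - 1*(-13))*3 = (1 + 13)*3 = 14*3 = 42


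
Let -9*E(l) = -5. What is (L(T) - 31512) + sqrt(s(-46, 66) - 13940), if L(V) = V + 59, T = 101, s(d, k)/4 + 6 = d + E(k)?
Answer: -31352 + 4*I*sqrt(7957)/3 ≈ -31352.0 + 118.94*I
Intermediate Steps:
E(l) = 5/9 (E(l) = -1/9*(-5) = 5/9)
s(d, k) = -196/9 + 4*d (s(d, k) = -24 + 4*(d + 5/9) = -24 + 4*(5/9 + d) = -24 + (20/9 + 4*d) = -196/9 + 4*d)
L(V) = 59 + V
(L(T) - 31512) + sqrt(s(-46, 66) - 13940) = ((59 + 101) - 31512) + sqrt((-196/9 + 4*(-46)) - 13940) = (160 - 31512) + sqrt((-196/9 - 184) - 13940) = -31352 + sqrt(-1852/9 - 13940) = -31352 + sqrt(-127312/9) = -31352 + 4*I*sqrt(7957)/3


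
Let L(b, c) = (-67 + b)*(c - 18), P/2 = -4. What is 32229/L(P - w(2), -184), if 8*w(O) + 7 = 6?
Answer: 128916/60499 ≈ 2.1309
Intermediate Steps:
P = -8 (P = 2*(-4) = -8)
w(O) = -1/8 (w(O) = -7/8 + (1/8)*6 = -7/8 + 3/4 = -1/8)
L(b, c) = (-67 + b)*(-18 + c)
32229/L(P - w(2), -184) = 32229/(1206 - 67*(-184) - 18*(-8 - 1*(-1/8)) + (-8 - 1*(-1/8))*(-184)) = 32229/(1206 + 12328 - 18*(-8 + 1/8) + (-8 + 1/8)*(-184)) = 32229/(1206 + 12328 - 18*(-63/8) - 63/8*(-184)) = 32229/(1206 + 12328 + 567/4 + 1449) = 32229/(60499/4) = 32229*(4/60499) = 128916/60499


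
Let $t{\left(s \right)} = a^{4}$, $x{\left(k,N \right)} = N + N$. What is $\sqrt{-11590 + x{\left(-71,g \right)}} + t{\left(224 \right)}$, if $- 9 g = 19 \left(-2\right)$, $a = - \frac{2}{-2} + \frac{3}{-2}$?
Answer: $\frac{1}{16} + \frac{i \sqrt{104234}}{3} \approx 0.0625 + 107.62 i$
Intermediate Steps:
$a = - \frac{1}{2}$ ($a = \left(-2\right) \left(- \frac{1}{2}\right) + 3 \left(- \frac{1}{2}\right) = 1 - \frac{3}{2} = - \frac{1}{2} \approx -0.5$)
$g = \frac{38}{9}$ ($g = - \frac{19 \left(-2\right)}{9} = \left(- \frac{1}{9}\right) \left(-38\right) = \frac{38}{9} \approx 4.2222$)
$x{\left(k,N \right)} = 2 N$
$t{\left(s \right)} = \frac{1}{16}$ ($t{\left(s \right)} = \left(- \frac{1}{2}\right)^{4} = \frac{1}{16}$)
$\sqrt{-11590 + x{\left(-71,g \right)}} + t{\left(224 \right)} = \sqrt{-11590 + 2 \cdot \frac{38}{9}} + \frac{1}{16} = \sqrt{-11590 + \frac{76}{9}} + \frac{1}{16} = \sqrt{- \frac{104234}{9}} + \frac{1}{16} = \frac{i \sqrt{104234}}{3} + \frac{1}{16} = \frac{1}{16} + \frac{i \sqrt{104234}}{3}$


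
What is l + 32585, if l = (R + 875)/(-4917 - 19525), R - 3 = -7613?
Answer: 796449305/24442 ≈ 32585.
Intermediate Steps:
R = -7610 (R = 3 - 7613 = -7610)
l = 6735/24442 (l = (-7610 + 875)/(-4917 - 19525) = -6735/(-24442) = -6735*(-1/24442) = 6735/24442 ≈ 0.27555)
l + 32585 = 6735/24442 + 32585 = 796449305/24442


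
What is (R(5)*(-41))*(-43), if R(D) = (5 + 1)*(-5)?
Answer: -52890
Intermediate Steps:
R(D) = -30 (R(D) = 6*(-5) = -30)
(R(5)*(-41))*(-43) = -30*(-41)*(-43) = 1230*(-43) = -52890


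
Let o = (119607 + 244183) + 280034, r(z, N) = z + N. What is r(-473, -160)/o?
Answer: -211/214608 ≈ -0.00098319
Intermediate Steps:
r(z, N) = N + z
o = 643824 (o = 363790 + 280034 = 643824)
r(-473, -160)/o = (-160 - 473)/643824 = -633*1/643824 = -211/214608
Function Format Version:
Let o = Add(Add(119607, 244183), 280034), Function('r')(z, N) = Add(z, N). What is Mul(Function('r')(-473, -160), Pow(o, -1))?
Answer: Rational(-211, 214608) ≈ -0.00098319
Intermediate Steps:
Function('r')(z, N) = Add(N, z)
o = 643824 (o = Add(363790, 280034) = 643824)
Mul(Function('r')(-473, -160), Pow(o, -1)) = Mul(Add(-160, -473), Pow(643824, -1)) = Mul(-633, Rational(1, 643824)) = Rational(-211, 214608)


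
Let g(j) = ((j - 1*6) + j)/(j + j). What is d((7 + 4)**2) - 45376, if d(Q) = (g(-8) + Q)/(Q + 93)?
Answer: -77682733/1712 ≈ -45375.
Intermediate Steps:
g(j) = (-6 + 2*j)/(2*j) (g(j) = ((j - 6) + j)/((2*j)) = ((-6 + j) + j)*(1/(2*j)) = (-6 + 2*j)*(1/(2*j)) = (-6 + 2*j)/(2*j))
d(Q) = (11/8 + Q)/(93 + Q) (d(Q) = ((-3 - 8)/(-8) + Q)/(Q + 93) = (-1/8*(-11) + Q)/(93 + Q) = (11/8 + Q)/(93 + Q))
d((7 + 4)**2) - 45376 = (11/8 + (7 + 4)**2)/(93 + (7 + 4)**2) - 45376 = (11/8 + 11**2)/(93 + 11**2) - 45376 = (11/8 + 121)/(93 + 121) - 45376 = (979/8)/214 - 45376 = (1/214)*(979/8) - 45376 = 979/1712 - 45376 = -77682733/1712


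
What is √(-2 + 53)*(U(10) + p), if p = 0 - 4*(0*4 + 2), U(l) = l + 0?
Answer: 2*√51 ≈ 14.283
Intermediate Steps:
U(l) = l
p = -8 (p = 0 - 4*(0 + 2) = 0 - 4*2 = 0 - 8 = -8)
√(-2 + 53)*(U(10) + p) = √(-2 + 53)*(10 - 8) = √51*2 = 2*√51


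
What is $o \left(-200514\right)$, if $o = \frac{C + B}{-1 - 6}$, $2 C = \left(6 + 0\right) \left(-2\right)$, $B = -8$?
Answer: $-401028$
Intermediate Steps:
$C = -6$ ($C = \frac{\left(6 + 0\right) \left(-2\right)}{2} = \frac{6 \left(-2\right)}{2} = \frac{1}{2} \left(-12\right) = -6$)
$o = 2$ ($o = \frac{-6 - 8}{-1 - 6} = - \frac{14}{-7} = \left(-14\right) \left(- \frac{1}{7}\right) = 2$)
$o \left(-200514\right) = 2 \left(-200514\right) = -401028$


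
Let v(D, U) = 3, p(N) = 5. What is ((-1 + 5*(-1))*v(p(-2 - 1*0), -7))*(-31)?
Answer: 558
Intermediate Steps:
((-1 + 5*(-1))*v(p(-2 - 1*0), -7))*(-31) = ((-1 + 5*(-1))*3)*(-31) = ((-1 - 5)*3)*(-31) = -6*3*(-31) = -18*(-31) = 558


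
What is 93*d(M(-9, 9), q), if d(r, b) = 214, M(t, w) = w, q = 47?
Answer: 19902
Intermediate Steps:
93*d(M(-9, 9), q) = 93*214 = 19902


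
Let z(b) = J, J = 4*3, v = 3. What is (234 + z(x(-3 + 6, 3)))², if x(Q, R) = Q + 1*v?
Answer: 60516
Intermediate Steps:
x(Q, R) = 3 + Q (x(Q, R) = Q + 1*3 = Q + 3 = 3 + Q)
J = 12
z(b) = 12
(234 + z(x(-3 + 6, 3)))² = (234 + 12)² = 246² = 60516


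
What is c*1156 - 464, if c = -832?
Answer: -962256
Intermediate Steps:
c*1156 - 464 = -832*1156 - 464 = -961792 - 464 = -962256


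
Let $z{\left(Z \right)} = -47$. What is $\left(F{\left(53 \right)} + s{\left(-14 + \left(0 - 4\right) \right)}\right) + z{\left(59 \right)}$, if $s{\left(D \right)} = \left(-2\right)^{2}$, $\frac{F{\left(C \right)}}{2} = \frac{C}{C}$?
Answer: $-41$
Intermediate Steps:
$F{\left(C \right)} = 2$ ($F{\left(C \right)} = 2 \frac{C}{C} = 2 \cdot 1 = 2$)
$s{\left(D \right)} = 4$
$\left(F{\left(53 \right)} + s{\left(-14 + \left(0 - 4\right) \right)}\right) + z{\left(59 \right)} = \left(2 + 4\right) - 47 = 6 - 47 = -41$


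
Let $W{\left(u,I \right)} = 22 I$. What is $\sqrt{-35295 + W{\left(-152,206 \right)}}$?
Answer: $i \sqrt{30763} \approx 175.39 i$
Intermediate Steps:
$\sqrt{-35295 + W{\left(-152,206 \right)}} = \sqrt{-35295 + 22 \cdot 206} = \sqrt{-35295 + 4532} = \sqrt{-30763} = i \sqrt{30763}$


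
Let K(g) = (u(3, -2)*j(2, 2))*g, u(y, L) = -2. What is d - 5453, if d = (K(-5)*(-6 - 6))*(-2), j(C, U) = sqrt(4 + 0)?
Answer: -4973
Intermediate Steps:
j(C, U) = 2 (j(C, U) = sqrt(4) = 2)
K(g) = -4*g (K(g) = (-2*2)*g = -4*g)
d = 480 (d = ((-4*(-5))*(-6 - 6))*(-2) = (20*(-12))*(-2) = -240*(-2) = 480)
d - 5453 = 480 - 5453 = -4973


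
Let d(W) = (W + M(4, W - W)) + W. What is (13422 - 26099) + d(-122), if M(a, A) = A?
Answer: -12921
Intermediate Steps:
d(W) = 2*W (d(W) = (W + (W - W)) + W = (W + 0) + W = W + W = 2*W)
(13422 - 26099) + d(-122) = (13422 - 26099) + 2*(-122) = -12677 - 244 = -12921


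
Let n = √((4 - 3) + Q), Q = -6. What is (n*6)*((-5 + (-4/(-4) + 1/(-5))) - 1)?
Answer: -156*I*√5/5 ≈ -69.765*I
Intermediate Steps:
n = I*√5 (n = √((4 - 3) - 6) = √(1 - 6) = √(-5) = I*√5 ≈ 2.2361*I)
(n*6)*((-5 + (-4/(-4) + 1/(-5))) - 1) = ((I*√5)*6)*((-5 + (-4/(-4) + 1/(-5))) - 1) = (6*I*√5)*((-5 + (-4*(-¼) + 1*(-⅕))) - 1) = (6*I*√5)*((-5 + (1 - ⅕)) - 1) = (6*I*√5)*((-5 + ⅘) - 1) = (6*I*√5)*(-21/5 - 1) = (6*I*√5)*(-26/5) = -156*I*√5/5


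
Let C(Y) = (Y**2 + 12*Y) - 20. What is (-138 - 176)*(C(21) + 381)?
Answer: -330956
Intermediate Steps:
C(Y) = -20 + Y**2 + 12*Y
(-138 - 176)*(C(21) + 381) = (-138 - 176)*((-20 + 21**2 + 12*21) + 381) = -314*((-20 + 441 + 252) + 381) = -314*(673 + 381) = -314*1054 = -330956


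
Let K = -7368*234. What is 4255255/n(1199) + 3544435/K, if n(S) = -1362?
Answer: -1223560621505/391373424 ≈ -3126.3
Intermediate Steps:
K = -1724112
4255255/n(1199) + 3544435/K = 4255255/(-1362) + 3544435/(-1724112) = 4255255*(-1/1362) + 3544435*(-1/1724112) = -4255255/1362 - 3544435/1724112 = -1223560621505/391373424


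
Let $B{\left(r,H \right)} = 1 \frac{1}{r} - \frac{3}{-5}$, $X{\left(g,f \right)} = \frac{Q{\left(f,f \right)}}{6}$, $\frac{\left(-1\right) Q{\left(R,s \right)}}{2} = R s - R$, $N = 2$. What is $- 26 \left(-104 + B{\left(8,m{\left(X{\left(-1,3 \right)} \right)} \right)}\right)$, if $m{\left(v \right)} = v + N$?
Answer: $\frac{53703}{20} \approx 2685.1$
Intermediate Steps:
$Q{\left(R,s \right)} = 2 R - 2 R s$ ($Q{\left(R,s \right)} = - 2 \left(R s - R\right) = - 2 \left(- R + R s\right) = 2 R - 2 R s$)
$X{\left(g,f \right)} = \frac{f \left(1 - f\right)}{3}$ ($X{\left(g,f \right)} = \frac{2 f \left(1 - f\right)}{6} = 2 f \left(1 - f\right) \frac{1}{6} = \frac{f \left(1 - f\right)}{3}$)
$m{\left(v \right)} = 2 + v$ ($m{\left(v \right)} = v + 2 = 2 + v$)
$B{\left(r,H \right)} = \frac{3}{5} + \frac{1}{r}$ ($B{\left(r,H \right)} = \frac{1}{r} - - \frac{3}{5} = \frac{1}{r} + \frac{3}{5} = \frac{3}{5} + \frac{1}{r}$)
$- 26 \left(-104 + B{\left(8,m{\left(X{\left(-1,3 \right)} \right)} \right)}\right) = - 26 \left(-104 + \left(\frac{3}{5} + \frac{1}{8}\right)\right) = - 26 \left(-104 + \frac{29}{40}\right) = \left(-26\right) \left(- \frac{4131}{40}\right) = \frac{53703}{20}$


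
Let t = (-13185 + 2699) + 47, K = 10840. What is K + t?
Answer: 401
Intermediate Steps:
t = -10439 (t = -10486 + 47 = -10439)
K + t = 10840 - 10439 = 401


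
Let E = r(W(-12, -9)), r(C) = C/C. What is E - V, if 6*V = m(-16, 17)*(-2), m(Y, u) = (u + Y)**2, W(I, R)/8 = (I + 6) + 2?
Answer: 4/3 ≈ 1.3333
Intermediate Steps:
W(I, R) = 64 + 8*I (W(I, R) = 8*((I + 6) + 2) = 8*((6 + I) + 2) = 8*(8 + I) = 64 + 8*I)
r(C) = 1
m(Y, u) = (Y + u)**2
E = 1
V = -1/3 (V = ((-16 + 17)**2*(-2))/6 = (1**2*(-2))/6 = (1*(-2))/6 = (1/6)*(-2) = -1/3 ≈ -0.33333)
E - V = 1 - 1*(-1/3) = 1 + 1/3 = 4/3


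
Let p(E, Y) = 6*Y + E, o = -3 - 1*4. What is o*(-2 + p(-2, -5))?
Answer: 238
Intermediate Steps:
o = -7 (o = -3 - 4 = -7)
p(E, Y) = E + 6*Y
o*(-2 + p(-2, -5)) = -7*(-2 + (-2 + 6*(-5))) = -7*(-2 + (-2 - 30)) = -7*(-2 - 32) = -7*(-34) = 238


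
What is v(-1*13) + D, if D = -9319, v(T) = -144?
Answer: -9463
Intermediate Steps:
v(-1*13) + D = -144 - 9319 = -9463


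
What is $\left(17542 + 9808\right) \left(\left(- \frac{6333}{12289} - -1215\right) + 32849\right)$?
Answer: $\frac{11448878558050}{12289} \approx 9.3164 \cdot 10^{8}$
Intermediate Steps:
$\left(17542 + 9808\right) \left(\left(- \frac{6333}{12289} - -1215\right) + 32849\right) = 27350 \left(\left(\left(-6333\right) \frac{1}{12289} + 1215\right) + 32849\right) = 27350 \left(\left(- \frac{6333}{12289} + 1215\right) + 32849\right) = 27350 \left(\frac{14924802}{12289} + 32849\right) = 27350 \cdot \frac{418606163}{12289} = \frac{11448878558050}{12289}$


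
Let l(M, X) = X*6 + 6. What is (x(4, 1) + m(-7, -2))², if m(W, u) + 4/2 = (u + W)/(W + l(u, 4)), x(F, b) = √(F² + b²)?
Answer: 12018/529 - 110*√17/23 ≈ 2.9991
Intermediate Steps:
l(M, X) = 6 + 6*X (l(M, X) = 6*X + 6 = 6 + 6*X)
m(W, u) = -2 + (W + u)/(30 + W) (m(W, u) = -2 + (u + W)/(W + (6 + 6*4)) = -2 + (W + u)/(W + (6 + 24)) = -2 + (W + u)/(W + 30) = -2 + (W + u)/(30 + W))
(x(4, 1) + m(-7, -2))² = (√(4² + 1²) + (-60 - 2 - 1*(-7))/(30 - 7))² = (√(16 + 1) + (-60 - 2 + 7)/23)² = (√17 + (1/23)*(-55))² = (√17 - 55/23)² = (-55/23 + √17)²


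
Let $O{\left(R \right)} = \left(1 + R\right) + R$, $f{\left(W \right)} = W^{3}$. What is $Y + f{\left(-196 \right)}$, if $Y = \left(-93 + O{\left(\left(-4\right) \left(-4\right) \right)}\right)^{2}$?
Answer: $-7525936$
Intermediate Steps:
$O{\left(R \right)} = 1 + 2 R$
$Y = 3600$ ($Y = \left(-93 + \left(1 + 2 \left(\left(-4\right) \left(-4\right)\right)\right)\right)^{2} = \left(-93 + \left(1 + 2 \cdot 16\right)\right)^{2} = \left(-93 + \left(1 + 32\right)\right)^{2} = \left(-93 + 33\right)^{2} = \left(-60\right)^{2} = 3600$)
$Y + f{\left(-196 \right)} = 3600 + \left(-196\right)^{3} = 3600 - 7529536 = -7525936$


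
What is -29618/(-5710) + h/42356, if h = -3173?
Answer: 618191089/120926380 ≈ 5.1121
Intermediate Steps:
-29618/(-5710) + h/42356 = -29618/(-5710) - 3173/42356 = -29618*(-1/5710) - 3173*1/42356 = 14809/2855 - 3173/42356 = 618191089/120926380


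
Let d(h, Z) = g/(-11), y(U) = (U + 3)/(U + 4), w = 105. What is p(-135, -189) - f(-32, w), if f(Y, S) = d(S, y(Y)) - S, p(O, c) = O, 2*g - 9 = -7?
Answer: -329/11 ≈ -29.909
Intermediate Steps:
g = 1 (g = 9/2 + (1/2)*(-7) = 9/2 - 7/2 = 1)
y(U) = (3 + U)/(4 + U)
d(h, Z) = -1/11 (d(h, Z) = 1/(-11) = 1*(-1/11) = -1/11)
f(Y, S) = -1/11 - S
p(-135, -189) - f(-32, w) = -135 - (-1/11 - 1*105) = -135 - (-1/11 - 105) = -135 - 1*(-1156/11) = -135 + 1156/11 = -329/11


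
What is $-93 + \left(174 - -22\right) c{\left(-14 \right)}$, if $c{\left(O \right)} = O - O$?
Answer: $-93$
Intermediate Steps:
$c{\left(O \right)} = 0$
$-93 + \left(174 - -22\right) c{\left(-14 \right)} = -93 + \left(174 - -22\right) 0 = -93 + \left(174 + 22\right) 0 = -93 + 196 \cdot 0 = -93 + 0 = -93$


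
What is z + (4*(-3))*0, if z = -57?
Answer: -57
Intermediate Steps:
z + (4*(-3))*0 = -57 + (4*(-3))*0 = -57 - 12*0 = -57 + 0 = -57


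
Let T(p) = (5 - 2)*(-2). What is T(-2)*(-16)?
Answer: 96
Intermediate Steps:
T(p) = -6 (T(p) = 3*(-2) = -6)
T(-2)*(-16) = -6*(-16) = 96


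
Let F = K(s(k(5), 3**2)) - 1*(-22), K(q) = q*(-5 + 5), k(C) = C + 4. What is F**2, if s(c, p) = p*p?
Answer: 484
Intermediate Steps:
k(C) = 4 + C
s(c, p) = p**2
K(q) = 0 (K(q) = q*0 = 0)
F = 22 (F = 0 - 1*(-22) = 0 + 22 = 22)
F**2 = 22**2 = 484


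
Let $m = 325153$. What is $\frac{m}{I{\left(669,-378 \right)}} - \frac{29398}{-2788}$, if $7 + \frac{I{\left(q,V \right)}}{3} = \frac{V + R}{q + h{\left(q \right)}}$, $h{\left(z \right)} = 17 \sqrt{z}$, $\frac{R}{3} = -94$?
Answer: $- \frac{16764881780873}{1329453618} - \frac{60803611 \sqrt{669}}{953697} \approx -14259.0$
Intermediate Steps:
$R = -282$ ($R = 3 \left(-94\right) = -282$)
$I{\left(q,V \right)} = -21 + \frac{3 \left(-282 + V\right)}{q + 17 \sqrt{q}}$ ($I{\left(q,V \right)} = -21 + 3 \frac{V - 282}{q + 17 \sqrt{q}} = -21 + 3 \frac{-282 + V}{q + 17 \sqrt{q}} = -21 + \frac{3 \left(-282 + V\right)}{q + 17 \sqrt{q}}$)
$\frac{m}{I{\left(669,-378 \right)}} - \frac{29398}{-2788} = \frac{325153}{3 \frac{1}{669 + 17 \sqrt{669}} \left(-282 - 378 - 119 \sqrt{669} - 4683\right)} - \frac{29398}{-2788} = \frac{325153}{3 \frac{1}{669 + 17 \sqrt{669}} \left(-282 - 378 - 119 \sqrt{669} - 4683\right)} - - \frac{14699}{1394} = \frac{325153}{3 \frac{1}{669 + 17 \sqrt{669}} \left(-5343 - 119 \sqrt{669}\right)} + \frac{14699}{1394} = 325153 \frac{669 + 17 \sqrt{669}}{3 \left(-5343 - 119 \sqrt{669}\right)} + \frac{14699}{1394} = \frac{325153 \left(669 + 17 \sqrt{669}\right)}{3 \left(-5343 - 119 \sqrt{669}\right)} + \frac{14699}{1394} = \frac{14699}{1394} + \frac{325153 \left(669 + 17 \sqrt{669}\right)}{3 \left(-5343 - 119 \sqrt{669}\right)}$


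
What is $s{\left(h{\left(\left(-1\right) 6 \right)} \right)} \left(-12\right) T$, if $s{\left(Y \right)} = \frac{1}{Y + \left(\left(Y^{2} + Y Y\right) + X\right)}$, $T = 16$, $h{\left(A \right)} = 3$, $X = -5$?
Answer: $-12$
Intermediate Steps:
$s{\left(Y \right)} = \frac{1}{-5 + Y + 2 Y^{2}}$ ($s{\left(Y \right)} = \frac{1}{Y - \left(5 - Y^{2} - Y Y\right)} = \frac{1}{Y + \left(\left(Y^{2} + Y^{2}\right) - 5\right)} = \frac{1}{Y + \left(2 Y^{2} - 5\right)} = \frac{1}{Y + \left(-5 + 2 Y^{2}\right)} = \frac{1}{-5 + Y + 2 Y^{2}}$)
$s{\left(h{\left(\left(-1\right) 6 \right)} \right)} \left(-12\right) T = \frac{1}{-5 + 3 + 2 \cdot 3^{2}} \left(-12\right) 16 = \frac{1}{-5 + 3 + 2 \cdot 9} \left(-12\right) 16 = \frac{1}{-5 + 3 + 18} \left(-12\right) 16 = \frac{1}{16} \left(-12\right) 16 = \left(- \frac{3}{4}\right) 16 = -12$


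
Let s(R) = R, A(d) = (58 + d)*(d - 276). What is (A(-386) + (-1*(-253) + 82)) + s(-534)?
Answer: 216937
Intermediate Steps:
A(d) = (-276 + d)*(58 + d) (A(d) = (58 + d)*(-276 + d) = (-276 + d)*(58 + d))
(A(-386) + (-1*(-253) + 82)) + s(-534) = ((-16008 + (-386)² - 218*(-386)) + (-1*(-253) + 82)) - 534 = ((-16008 + 148996 + 84148) + (253 + 82)) - 534 = (217136 + 335) - 534 = 217471 - 534 = 216937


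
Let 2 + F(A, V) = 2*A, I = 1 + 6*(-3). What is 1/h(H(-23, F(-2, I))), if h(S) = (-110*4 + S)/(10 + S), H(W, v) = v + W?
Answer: 19/469 ≈ 0.040512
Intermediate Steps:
I = -17 (I = 1 - 18 = -17)
F(A, V) = -2 + 2*A
H(W, v) = W + v
h(S) = (-440 + S)/(10 + S)
1/h(H(-23, F(-2, I))) = 1/((-440 + (-23 + (-2 + 2*(-2))))/(10 + (-23 + (-2 + 2*(-2))))) = 1/((-440 + (-23 + (-2 - 4)))/(10 + (-23 + (-2 - 4)))) = 1/((-440 + (-23 - 6))/(10 + (-23 - 6))) = 1/((-440 - 29)/(10 - 29)) = 1/(-469/(-19)) = 1/(-1/19*(-469)) = 1/(469/19) = 19/469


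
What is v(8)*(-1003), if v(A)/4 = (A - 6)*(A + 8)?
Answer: -128384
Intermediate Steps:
v(A) = 4*(-6 + A)*(8 + A) (v(A) = 4*((A - 6)*(A + 8)) = 4*((-6 + A)*(8 + A)) = 4*(-6 + A)*(8 + A))
v(8)*(-1003) = (-192 + 4*8² + 8*8)*(-1003) = (-192 + 4*64 + 64)*(-1003) = (-192 + 256 + 64)*(-1003) = 128*(-1003) = -128384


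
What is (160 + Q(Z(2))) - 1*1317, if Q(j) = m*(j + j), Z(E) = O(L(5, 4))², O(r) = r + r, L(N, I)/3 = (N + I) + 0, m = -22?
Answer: -129461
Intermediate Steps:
L(N, I) = 3*I + 3*N (L(N, I) = 3*((N + I) + 0) = 3*((I + N) + 0) = 3*(I + N) = 3*I + 3*N)
O(r) = 2*r
Z(E) = 2916 (Z(E) = (2*(3*4 + 3*5))² = (2*(12 + 15))² = (2*27)² = 54² = 2916)
Q(j) = -44*j (Q(j) = -22*(j + j) = -44*j)
(160 + Q(Z(2))) - 1*1317 = (160 - 44*2916) - 1*1317 = (160 - 128304) - 1317 = -128144 - 1317 = -129461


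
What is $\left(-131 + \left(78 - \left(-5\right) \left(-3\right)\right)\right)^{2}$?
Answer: $4624$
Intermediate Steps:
$\left(-131 + \left(78 - \left(-5\right) \left(-3\right)\right)\right)^{2} = \left(-131 + \left(78 - 15\right)\right)^{2} = \left(-131 + 63\right)^{2} = \left(-68\right)^{2} = 4624$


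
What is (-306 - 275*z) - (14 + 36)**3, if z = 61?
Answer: -142081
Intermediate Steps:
(-306 - 275*z) - (14 + 36)**3 = (-306 - 275*61) - (14 + 36)**3 = (-306 - 16775) - 1*50**3 = -17081 - 1*125000 = -17081 - 125000 = -142081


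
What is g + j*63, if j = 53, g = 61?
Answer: 3400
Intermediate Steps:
g + j*63 = 61 + 53*63 = 61 + 3339 = 3400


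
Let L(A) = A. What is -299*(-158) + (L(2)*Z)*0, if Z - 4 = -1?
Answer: 47242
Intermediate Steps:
Z = 3 (Z = 4 - 1 = 3)
-299*(-158) + (L(2)*Z)*0 = -299*(-158) + (2*3)*0 = 47242 + 6*0 = 47242 + 0 = 47242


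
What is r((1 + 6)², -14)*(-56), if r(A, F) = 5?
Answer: -280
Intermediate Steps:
r((1 + 6)², -14)*(-56) = 5*(-56) = -280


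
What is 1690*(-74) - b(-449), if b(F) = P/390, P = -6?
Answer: -8128899/65 ≈ -1.2506e+5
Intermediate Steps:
b(F) = -1/65 (b(F) = -6/390 = -6*1/390 = -1/65)
1690*(-74) - b(-449) = 1690*(-74) - 1*(-1/65) = -125060 + 1/65 = -8128899/65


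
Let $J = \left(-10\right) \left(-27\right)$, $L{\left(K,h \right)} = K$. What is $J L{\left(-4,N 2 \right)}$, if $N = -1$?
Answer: $-1080$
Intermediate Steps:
$J = 270$
$J L{\left(-4,N 2 \right)} = 270 \left(-4\right) = -1080$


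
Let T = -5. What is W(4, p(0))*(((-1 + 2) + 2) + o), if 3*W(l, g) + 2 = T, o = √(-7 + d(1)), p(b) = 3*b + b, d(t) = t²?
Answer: -7 - 7*I*√6/3 ≈ -7.0 - 5.7155*I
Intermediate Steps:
p(b) = 4*b
o = I*√6 (o = √(-7 + 1²) = √(-7 + 1) = √(-6) = I*√6 ≈ 2.4495*I)
W(l, g) = -7/3 (W(l, g) = -⅔ + (⅓)*(-5) = -⅔ - 5/3 = -7/3)
W(4, p(0))*(((-1 + 2) + 2) + o) = -7*(((-1 + 2) + 2) + I*√6)/3 = -7*((1 + 2) + I*√6)/3 = -7*(3 + I*√6)/3 = -7 - 7*I*√6/3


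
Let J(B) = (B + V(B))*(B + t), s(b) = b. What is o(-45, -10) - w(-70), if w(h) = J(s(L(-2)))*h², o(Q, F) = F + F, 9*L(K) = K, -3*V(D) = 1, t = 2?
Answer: 390380/81 ≈ 4819.5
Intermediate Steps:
V(D) = -⅓ (V(D) = -⅓*1 = -⅓)
L(K) = K/9
o(Q, F) = 2*F
J(B) = (2 + B)*(-⅓ + B) (J(B) = (B - ⅓)*(B + 2) = (-⅓ + B)*(2 + B) = (2 + B)*(-⅓ + B))
w(h) = -80*h²/81 (w(h) = (-⅔ + ((⅑)*(-2))² + 5*((⅑)*(-2))/3)*h² = (-⅔ + (-2/9)² + (5/3)*(-2/9))*h² = (-⅔ + 4/81 - 10/27)*h² = -80*h²/81)
o(-45, -10) - w(-70) = 2*(-10) - (-80)*(-70)²/81 = -20 - (-80)*4900/81 = -20 - 1*(-392000/81) = -20 + 392000/81 = 390380/81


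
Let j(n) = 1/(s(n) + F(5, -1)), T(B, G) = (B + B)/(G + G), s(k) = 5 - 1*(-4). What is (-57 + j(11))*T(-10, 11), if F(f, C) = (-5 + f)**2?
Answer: 5120/99 ≈ 51.717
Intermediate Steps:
s(k) = 9 (s(k) = 5 + 4 = 9)
T(B, G) = B/G (T(B, G) = (2*B)/((2*G)) = (2*B)*(1/(2*G)) = B/G)
j(n) = 1/9 (j(n) = 1/(9 + (-5 + 5)**2) = 1/(9 + 0**2) = 1/(9 + 0) = 1/9)
(-57 + j(11))*T(-10, 11) = (-57 + 1/9)*(-10/11) = -(-5120)/(9*11) = -512/9*(-10/11) = 5120/99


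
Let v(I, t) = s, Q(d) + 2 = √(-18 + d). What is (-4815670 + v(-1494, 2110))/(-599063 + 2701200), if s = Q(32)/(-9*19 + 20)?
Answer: -727166168/317422687 - √14/317422687 ≈ -2.2908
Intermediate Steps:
Q(d) = -2 + √(-18 + d)
s = 2/151 - √14/151 (s = (-2 + √(-18 + 32))/(-9*19 + 20) = (-2 + √14)/(-171 + 20) = (-2 + √14)/(-151) = (-2 + √14)*(-1/151) = 2/151 - √14/151 ≈ -0.011534)
v(I, t) = 2/151 - √14/151
(-4815670 + v(-1494, 2110))/(-599063 + 2701200) = (-4815670 + (2/151 - √14/151))/(-599063 + 2701200) = (-727166168/151 - √14/151)/2102137 = (-727166168/151 - √14/151)*(1/2102137) = -727166168/317422687 - √14/317422687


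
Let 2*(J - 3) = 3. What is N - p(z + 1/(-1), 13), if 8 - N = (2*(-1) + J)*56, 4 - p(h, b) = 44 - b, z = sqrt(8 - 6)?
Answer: -105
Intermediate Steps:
J = 9/2 (J = 3 + (1/2)*3 = 3 + 3/2 = 9/2 ≈ 4.5000)
z = sqrt(2) ≈ 1.4142
p(h, b) = -40 + b (p(h, b) = 4 - (44 - b) = 4 + (-44 + b) = -40 + b)
N = -132 (N = 8 - (2*(-1) + 9/2)*56 = 8 - (-2 + 9/2)*56 = 8 - 5*56/2 = 8 - 1*140 = 8 - 140 = -132)
N - p(z + 1/(-1), 13) = -132 - (-40 + 13) = -132 - 1*(-27) = -132 + 27 = -105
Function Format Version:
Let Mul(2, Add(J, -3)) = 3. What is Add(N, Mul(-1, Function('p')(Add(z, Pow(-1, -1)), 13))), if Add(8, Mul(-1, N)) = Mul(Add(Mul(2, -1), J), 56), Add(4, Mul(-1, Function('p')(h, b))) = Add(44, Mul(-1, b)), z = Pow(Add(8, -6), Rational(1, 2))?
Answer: -105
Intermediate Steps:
J = Rational(9, 2) (J = Add(3, Mul(Rational(1, 2), 3)) = Add(3, Rational(3, 2)) = Rational(9, 2) ≈ 4.5000)
z = Pow(2, Rational(1, 2)) ≈ 1.4142
Function('p')(h, b) = Add(-40, b) (Function('p')(h, b) = Add(4, Mul(-1, Add(44, Mul(-1, b)))) = Add(4, Add(-44, b)) = Add(-40, b))
N = -132 (N = Add(8, Mul(-1, Mul(Add(Mul(2, -1), Rational(9, 2)), 56))) = Add(8, Mul(-1, Mul(Add(-2, Rational(9, 2)), 56))) = Add(8, Mul(-1, Mul(Rational(5, 2), 56))) = Add(8, Mul(-1, 140)) = Add(8, -140) = -132)
Add(N, Mul(-1, Function('p')(Add(z, Pow(-1, -1)), 13))) = Add(-132, Mul(-1, Add(-40, 13))) = Add(-132, Mul(-1, -27)) = Add(-132, 27) = -105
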